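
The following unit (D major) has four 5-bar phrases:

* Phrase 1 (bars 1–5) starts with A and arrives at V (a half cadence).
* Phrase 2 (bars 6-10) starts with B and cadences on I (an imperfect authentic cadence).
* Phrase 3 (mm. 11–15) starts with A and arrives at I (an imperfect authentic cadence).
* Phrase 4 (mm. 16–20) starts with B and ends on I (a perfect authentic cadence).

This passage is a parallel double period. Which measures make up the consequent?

In a double period the four phrases pair into a large antecedent (phrases 1–2, ending imperfect authentic cadence) and a large consequent (phrases 3–4, ending perfect authentic cadence). The consequent spans mm. 11–20.

measures 11–20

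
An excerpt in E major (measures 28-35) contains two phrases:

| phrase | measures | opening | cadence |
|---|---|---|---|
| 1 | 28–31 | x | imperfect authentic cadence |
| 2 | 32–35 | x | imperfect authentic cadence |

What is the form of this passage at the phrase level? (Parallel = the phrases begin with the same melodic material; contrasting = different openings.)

repeated phrase

Both phrases have the same opening (x) and the same cadence (imperfect authentic cadence): the second is a restatement, not a consequent, so this is a repeated phrase rather than a period.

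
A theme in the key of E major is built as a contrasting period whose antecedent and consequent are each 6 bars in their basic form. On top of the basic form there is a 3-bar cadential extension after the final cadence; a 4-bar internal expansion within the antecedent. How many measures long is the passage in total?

19 measures

Basic contrasting period: 6 + 6 = 12 bars.
12 (basic form) + 3 (cadential extension) + 4 (internal expansion) = 19.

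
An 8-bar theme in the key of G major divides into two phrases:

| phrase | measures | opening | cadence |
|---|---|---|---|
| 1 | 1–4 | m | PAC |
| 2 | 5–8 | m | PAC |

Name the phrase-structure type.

repeated phrase

Both phrases have the same opening (m) and the same cadence (perfect authentic cadence): the second is a restatement, not a consequent, so this is a repeated phrase rather than a period.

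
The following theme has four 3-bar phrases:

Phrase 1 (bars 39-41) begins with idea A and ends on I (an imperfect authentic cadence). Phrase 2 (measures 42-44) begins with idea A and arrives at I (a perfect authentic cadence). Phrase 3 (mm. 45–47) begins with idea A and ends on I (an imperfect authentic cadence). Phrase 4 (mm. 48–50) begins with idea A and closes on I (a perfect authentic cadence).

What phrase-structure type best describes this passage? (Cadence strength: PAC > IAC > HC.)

repeated period

The cadence pattern IAC–PAC–IAC–PAC is weak–strong twice, and phrases 3–4 restate phrases 1–2: a period heard twice, not a double period (which would end weakly at phrase 2).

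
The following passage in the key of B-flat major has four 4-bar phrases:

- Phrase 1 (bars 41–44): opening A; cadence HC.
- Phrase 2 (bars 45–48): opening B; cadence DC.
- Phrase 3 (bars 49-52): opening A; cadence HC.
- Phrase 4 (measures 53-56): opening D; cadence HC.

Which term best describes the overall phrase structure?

phrase group

Phrase 4 ends with a half cadence, no stronger than phrase 2's deceptive cadence, so the four phrases do not form a double period; nor do phrases 3–4 duplicate 1–2, so it is not a repeated period. With no phrase reaching a conclusive cadence, the passage is a phrase group.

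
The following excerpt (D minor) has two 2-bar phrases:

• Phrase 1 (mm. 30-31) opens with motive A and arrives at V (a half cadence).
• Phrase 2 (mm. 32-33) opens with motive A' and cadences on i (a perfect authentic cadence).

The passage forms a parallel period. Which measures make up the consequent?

The antecedent is the phrase ending with the weaker cadence (half cadence, phrase 1) and the consequent the one ending more conclusively (perfect authentic cadence, phrase 2); the consequent is mm. 32–33.

measures 32–33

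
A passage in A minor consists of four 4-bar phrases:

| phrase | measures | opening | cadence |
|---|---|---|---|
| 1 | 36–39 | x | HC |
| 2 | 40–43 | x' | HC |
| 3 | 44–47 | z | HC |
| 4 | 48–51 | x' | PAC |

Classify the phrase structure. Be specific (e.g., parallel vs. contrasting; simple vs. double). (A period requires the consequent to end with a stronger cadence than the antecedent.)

contrasting double period

Four phrases in two halves: the first half (mm. 36-43) ends with a half cadence, the second (bars 44–51) with a perfect authentic cadence — a large antecedent–consequent pair, i.e. a double period.
Phrase 3 begins with different material from phrase 1, making it contrasting.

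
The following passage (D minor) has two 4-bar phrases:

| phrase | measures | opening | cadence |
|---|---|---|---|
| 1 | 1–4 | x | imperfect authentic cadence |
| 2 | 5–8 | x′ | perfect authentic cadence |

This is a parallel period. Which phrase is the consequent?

The phrase ending with the weaker cadence (imperfect authentic cadence) is the antecedent; the one ending more conclusively (perfect authentic cadence) is the consequent. The consequent is phrase 2.

phrase 2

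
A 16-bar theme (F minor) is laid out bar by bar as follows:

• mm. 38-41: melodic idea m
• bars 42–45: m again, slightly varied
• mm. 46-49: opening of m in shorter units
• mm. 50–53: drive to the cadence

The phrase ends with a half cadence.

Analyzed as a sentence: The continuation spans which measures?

After the presentation (mm. 38-45), the continuation covers the fragmentation through the cadence: bars 46–53.

measures 46–53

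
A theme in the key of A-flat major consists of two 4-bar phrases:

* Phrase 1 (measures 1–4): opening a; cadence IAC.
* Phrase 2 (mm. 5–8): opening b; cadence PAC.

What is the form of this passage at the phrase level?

contrasting period

Phrase 1 ends with an imperfect authentic cadence (weaker) and phrase 2 with a perfect authentic cadence (stronger): antecedent + consequent = a period.
The two phrases open with different material (a / b), so the period is contrasting.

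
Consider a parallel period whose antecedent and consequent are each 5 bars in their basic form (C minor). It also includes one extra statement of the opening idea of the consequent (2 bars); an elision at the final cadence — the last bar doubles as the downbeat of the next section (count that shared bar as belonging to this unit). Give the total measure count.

12 measures

Basic parallel period: 5 + 5 = 10 bars.
10 (basic form) + 2 (extra statement) = 12.
The elision shares a bar with the next section but does not change this unit's count.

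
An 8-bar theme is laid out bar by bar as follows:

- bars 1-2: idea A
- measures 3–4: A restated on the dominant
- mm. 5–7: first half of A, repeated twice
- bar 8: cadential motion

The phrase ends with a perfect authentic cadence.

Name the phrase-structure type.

Basic idea (bars 1-2) + its repetition (bars 3–4) form the presentation; fragmentation and cadence (measures 5-8) form the continuation — the 8-bar whole is a sentence.

sentence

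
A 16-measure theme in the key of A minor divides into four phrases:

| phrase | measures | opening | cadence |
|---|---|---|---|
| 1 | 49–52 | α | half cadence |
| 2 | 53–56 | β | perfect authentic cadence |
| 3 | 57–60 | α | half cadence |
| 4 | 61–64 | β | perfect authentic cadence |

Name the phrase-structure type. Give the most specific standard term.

The cadence pattern HC–PAC–HC–PAC is weak–strong twice, and phrases 3–4 restate phrases 1–2: a period heard twice, not a double period (which would end weakly at phrase 2).

repeated period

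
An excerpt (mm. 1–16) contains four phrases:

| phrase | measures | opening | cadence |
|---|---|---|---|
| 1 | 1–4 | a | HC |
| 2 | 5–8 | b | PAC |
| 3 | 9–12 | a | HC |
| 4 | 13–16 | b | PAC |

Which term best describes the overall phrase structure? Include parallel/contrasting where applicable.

repeated period

The cadence pattern HC–PAC–HC–PAC is weak–strong twice, and phrases 3–4 restate phrases 1–2: a period heard twice, not a double period (which would end weakly at phrase 2).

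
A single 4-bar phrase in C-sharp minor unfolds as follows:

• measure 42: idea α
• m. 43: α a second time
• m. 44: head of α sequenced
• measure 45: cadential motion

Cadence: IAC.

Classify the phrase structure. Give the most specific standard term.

Basic idea (m. 42) + its repetition (bar 43) form the presentation; fragmentation and cadence (mm. 44-45) form the continuation — the 4-bar whole is a sentence.

sentence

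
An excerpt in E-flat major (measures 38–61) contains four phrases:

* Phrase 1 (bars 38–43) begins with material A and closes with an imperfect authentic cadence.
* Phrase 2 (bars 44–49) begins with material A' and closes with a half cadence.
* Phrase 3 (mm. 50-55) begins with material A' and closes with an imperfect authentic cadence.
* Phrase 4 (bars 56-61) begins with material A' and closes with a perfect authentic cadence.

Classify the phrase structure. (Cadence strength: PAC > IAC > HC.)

Four phrases in two halves: the first half (mm. 38–49) ends with a half cadence, the second (mm. 50–61) with a perfect authentic cadence — a large antecedent–consequent pair, i.e. a double period.
Phrase 3 begins with the same material as phrase 1, making it parallel.

parallel double period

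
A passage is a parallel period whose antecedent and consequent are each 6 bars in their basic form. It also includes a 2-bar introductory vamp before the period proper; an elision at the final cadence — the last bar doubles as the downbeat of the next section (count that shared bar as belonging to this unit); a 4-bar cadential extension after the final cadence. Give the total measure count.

Basic parallel period: 6 + 6 = 12 bars.
12 (basic form) + 2 (introduction) + 4 (cadential extension) = 18.
The elision shares a bar with the next section but does not change this unit's count.

18 measures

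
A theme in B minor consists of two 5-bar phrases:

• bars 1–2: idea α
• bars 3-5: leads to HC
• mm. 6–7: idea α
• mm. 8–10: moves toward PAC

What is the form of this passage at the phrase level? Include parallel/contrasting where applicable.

parallel period

Phrase 1 ends with a half cadence (weaker) and phrase 2 with a perfect authentic cadence (stronger): antecedent + consequent = a period.
The two phrases open with the same material (α / α), so the period is parallel.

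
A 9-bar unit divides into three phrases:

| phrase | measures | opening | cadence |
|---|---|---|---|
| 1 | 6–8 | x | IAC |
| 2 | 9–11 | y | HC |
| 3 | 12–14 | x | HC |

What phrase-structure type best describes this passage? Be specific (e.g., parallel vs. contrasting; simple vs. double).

phrase group

The final phrase closes with a half cadence, which is not stronger than the preceding half cadence; the 3 phrases lack an overall antecedent–consequent design and so form a phrase group.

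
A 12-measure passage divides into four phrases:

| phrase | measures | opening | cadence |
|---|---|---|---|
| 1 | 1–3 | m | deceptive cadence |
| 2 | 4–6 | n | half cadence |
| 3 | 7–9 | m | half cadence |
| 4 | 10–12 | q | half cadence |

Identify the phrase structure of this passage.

phrase group

Phrase 4 ends with a half cadence, no stronger than phrase 2's half cadence, so the four phrases do not form a double period; nor do phrases 3–4 duplicate 1–2, so it is not a repeated period. With no phrase reaching a conclusive cadence, the passage is a phrase group.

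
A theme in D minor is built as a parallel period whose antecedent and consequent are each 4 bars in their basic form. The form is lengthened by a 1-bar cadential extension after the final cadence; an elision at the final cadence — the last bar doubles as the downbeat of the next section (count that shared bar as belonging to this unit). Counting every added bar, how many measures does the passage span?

Basic parallel period: 4 + 4 = 8 bars.
8 (basic form) + 1 (cadential extension) = 9.
The elision shares a bar with the next section but does not change this unit's count.

9 measures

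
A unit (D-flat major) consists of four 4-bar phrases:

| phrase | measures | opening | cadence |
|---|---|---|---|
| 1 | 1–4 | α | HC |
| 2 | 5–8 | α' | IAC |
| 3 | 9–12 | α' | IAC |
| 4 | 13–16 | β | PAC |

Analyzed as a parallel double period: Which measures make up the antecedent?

measures 1–8

In a double period the four phrases pair into a large antecedent (phrases 1–2, ending imperfect authentic cadence) and a large consequent (phrases 3–4, ending perfect authentic cadence). The antecedent spans measures 1–8.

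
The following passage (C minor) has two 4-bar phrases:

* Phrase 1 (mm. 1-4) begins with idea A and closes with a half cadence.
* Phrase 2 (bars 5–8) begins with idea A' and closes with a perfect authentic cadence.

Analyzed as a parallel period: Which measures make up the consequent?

The antecedent is the phrase ending with the weaker cadence (half cadence, phrase 1) and the consequent the one ending more conclusively (perfect authentic cadence, phrase 2); the consequent is measures 5–8.

measures 5–8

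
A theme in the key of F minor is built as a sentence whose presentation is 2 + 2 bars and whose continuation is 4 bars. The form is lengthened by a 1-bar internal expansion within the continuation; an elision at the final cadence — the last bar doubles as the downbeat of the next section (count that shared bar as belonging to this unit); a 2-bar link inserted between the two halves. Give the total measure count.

Basic sentence: 2 + 2 + 4 = 8 bars.
8 (basic form) + 1 (internal expansion) + 2 (link) = 11.
The elision shares a bar with the next section but does not change this unit's count.

11 measures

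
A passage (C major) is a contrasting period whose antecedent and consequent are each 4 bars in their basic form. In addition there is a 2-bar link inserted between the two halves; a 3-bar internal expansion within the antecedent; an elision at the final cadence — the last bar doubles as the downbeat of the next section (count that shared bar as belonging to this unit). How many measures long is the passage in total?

Basic contrasting period: 4 + 4 = 8 bars.
8 (basic form) + 2 (link) + 3 (internal expansion) = 13.
The elision shares a bar with the next section but does not change this unit's count.

13 measures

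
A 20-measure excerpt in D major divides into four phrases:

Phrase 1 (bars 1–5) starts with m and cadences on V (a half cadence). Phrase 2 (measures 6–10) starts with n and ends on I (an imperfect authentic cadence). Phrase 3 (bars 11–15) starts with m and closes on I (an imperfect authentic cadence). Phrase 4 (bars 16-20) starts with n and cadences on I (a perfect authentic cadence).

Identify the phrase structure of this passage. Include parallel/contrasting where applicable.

parallel double period

Four phrases in two halves: the first half (bars 1–10) ends with an imperfect authentic cadence, the second (measures 11–20) with a perfect authentic cadence — a large antecedent–consequent pair, i.e. a double period.
Phrase 3 begins with the same material as phrase 1, making it parallel.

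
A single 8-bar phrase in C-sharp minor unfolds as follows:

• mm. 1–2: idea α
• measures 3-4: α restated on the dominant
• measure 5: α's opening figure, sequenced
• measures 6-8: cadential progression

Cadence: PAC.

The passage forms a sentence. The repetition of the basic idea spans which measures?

measures 3–4

The presentation of a sentence is the basic idea (mm. 1–2) plus its repetition (mm. 3-4); the repetition of the basic idea is therefore measures 3-4.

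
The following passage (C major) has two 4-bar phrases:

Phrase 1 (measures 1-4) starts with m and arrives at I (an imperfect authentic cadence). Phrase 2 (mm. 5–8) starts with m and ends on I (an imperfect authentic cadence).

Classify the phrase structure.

Both phrases have the same opening (m) and the same cadence (imperfect authentic cadence): the second is a restatement, not a consequent, so this is a repeated phrase rather than a period.

repeated phrase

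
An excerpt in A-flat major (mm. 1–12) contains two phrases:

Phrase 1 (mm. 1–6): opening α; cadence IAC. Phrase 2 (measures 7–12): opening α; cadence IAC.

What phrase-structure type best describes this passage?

Both phrases have the same opening (α) and the same cadence (imperfect authentic cadence): the second is a restatement, not a consequent, so this is a repeated phrase rather than a period.

repeated phrase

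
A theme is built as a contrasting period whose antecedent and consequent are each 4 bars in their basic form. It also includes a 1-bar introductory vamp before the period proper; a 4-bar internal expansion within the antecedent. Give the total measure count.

13 measures

Basic contrasting period: 4 + 4 = 8 bars.
8 (basic form) + 1 (introduction) + 4 (internal expansion) = 13.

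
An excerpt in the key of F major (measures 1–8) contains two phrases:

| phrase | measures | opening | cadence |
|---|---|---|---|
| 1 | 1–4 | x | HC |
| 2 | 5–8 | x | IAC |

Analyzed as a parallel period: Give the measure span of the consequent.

The antecedent is the phrase ending with the weaker cadence (half cadence, phrase 1) and the consequent the one ending more conclusively (imperfect authentic cadence, phrase 2); the consequent is bars 5-8.

measures 5–8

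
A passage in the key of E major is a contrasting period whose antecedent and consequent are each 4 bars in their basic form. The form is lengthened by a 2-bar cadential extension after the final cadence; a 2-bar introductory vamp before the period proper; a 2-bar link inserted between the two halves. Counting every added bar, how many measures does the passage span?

Basic contrasting period: 4 + 4 = 8 bars.
8 (basic form) + 2 (cadential extension) + 2 (introduction) + 2 (link) = 14.

14 measures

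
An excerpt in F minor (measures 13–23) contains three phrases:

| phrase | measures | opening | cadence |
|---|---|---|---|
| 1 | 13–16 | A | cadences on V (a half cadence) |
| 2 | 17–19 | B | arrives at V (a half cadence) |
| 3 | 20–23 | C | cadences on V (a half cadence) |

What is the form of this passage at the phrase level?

The final phrase closes with a half cadence, which is not stronger than the preceding half cadence; the 3 phrases lack an overall antecedent–consequent design and so form a phrase group.

phrase group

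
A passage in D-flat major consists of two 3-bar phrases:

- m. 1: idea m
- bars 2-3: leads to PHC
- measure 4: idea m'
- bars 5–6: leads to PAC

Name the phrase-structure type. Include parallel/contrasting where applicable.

Phrase 1 ends with a Phrygian half cadence (weaker) and phrase 2 with a perfect authentic cadence (stronger): antecedent + consequent = a period.
The two phrases open with the same material (m / m'), so the period is parallel.

parallel period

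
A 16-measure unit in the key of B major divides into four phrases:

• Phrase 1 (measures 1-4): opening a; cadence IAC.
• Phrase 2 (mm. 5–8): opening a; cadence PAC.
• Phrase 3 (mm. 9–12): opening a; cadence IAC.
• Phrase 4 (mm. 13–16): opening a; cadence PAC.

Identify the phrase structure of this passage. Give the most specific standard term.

The cadence pattern IAC–PAC–IAC–PAC is weak–strong twice, and phrases 3–4 restate phrases 1–2: a period heard twice, not a double period (which would end weakly at phrase 2).

repeated period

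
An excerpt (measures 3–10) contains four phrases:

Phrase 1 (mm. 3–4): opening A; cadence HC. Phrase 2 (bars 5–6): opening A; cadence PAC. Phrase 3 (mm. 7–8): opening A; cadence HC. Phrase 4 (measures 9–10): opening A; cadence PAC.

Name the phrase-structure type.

repeated period

The cadence pattern HC–PAC–HC–PAC is weak–strong twice, and phrases 3–4 restate phrases 1–2: a period heard twice, not a double period (which would end weakly at phrase 2).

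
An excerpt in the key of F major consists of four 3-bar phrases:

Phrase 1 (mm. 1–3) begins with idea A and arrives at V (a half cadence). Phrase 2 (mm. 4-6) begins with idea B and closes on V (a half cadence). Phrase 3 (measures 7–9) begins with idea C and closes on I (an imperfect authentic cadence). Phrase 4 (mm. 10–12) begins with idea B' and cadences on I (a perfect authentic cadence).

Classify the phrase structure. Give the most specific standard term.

contrasting double period

Four phrases in two halves: the first half (mm. 1-6) ends with a half cadence, the second (measures 7-12) with a perfect authentic cadence — a large antecedent–consequent pair, i.e. a double period.
Phrase 3 begins with different material from phrase 1, making it contrasting.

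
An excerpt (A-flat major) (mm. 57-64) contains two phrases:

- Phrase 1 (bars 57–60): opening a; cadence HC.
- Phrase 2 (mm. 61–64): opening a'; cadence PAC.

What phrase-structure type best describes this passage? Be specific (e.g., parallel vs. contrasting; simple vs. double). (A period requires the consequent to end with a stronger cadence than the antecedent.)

parallel period

Phrase 1 ends with a half cadence (weaker) and phrase 2 with a perfect authentic cadence (stronger): antecedent + consequent = a period.
The two phrases open with the same material (a / a'), so the period is parallel.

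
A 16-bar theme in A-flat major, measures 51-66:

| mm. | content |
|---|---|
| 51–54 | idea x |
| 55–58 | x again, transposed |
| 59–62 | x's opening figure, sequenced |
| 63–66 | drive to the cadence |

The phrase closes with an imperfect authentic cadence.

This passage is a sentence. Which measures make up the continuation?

measures 59–66

After the presentation (mm. 51–58), the continuation covers the fragmentation through the cadence: measures 59-66.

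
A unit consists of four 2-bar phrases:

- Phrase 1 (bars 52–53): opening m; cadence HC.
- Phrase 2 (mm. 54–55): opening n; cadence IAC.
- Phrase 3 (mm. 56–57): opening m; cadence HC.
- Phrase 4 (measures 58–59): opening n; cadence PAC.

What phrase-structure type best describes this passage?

parallel double period

Four phrases in two halves: the first half (bars 52–55) ends with an imperfect authentic cadence, the second (measures 56-59) with a perfect authentic cadence — a large antecedent–consequent pair, i.e. a double period.
Phrase 3 begins with the same material as phrase 1, making it parallel.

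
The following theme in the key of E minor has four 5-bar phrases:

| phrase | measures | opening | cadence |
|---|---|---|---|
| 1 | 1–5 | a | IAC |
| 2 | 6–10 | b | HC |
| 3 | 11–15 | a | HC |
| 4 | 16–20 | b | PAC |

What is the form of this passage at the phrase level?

Four phrases in two halves: the first half (mm. 1–10) ends with a half cadence, the second (bars 11–20) with a perfect authentic cadence — a large antecedent–consequent pair, i.e. a double period.
Phrase 3 begins with the same material as phrase 1, making it parallel.

parallel double period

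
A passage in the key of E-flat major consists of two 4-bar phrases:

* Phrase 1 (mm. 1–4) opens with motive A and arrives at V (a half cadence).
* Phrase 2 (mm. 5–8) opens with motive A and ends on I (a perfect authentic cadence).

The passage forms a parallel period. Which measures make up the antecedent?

The antecedent is the phrase ending with the weaker cadence (half cadence, phrase 1) and the consequent the one ending more conclusively (perfect authentic cadence, phrase 2); the antecedent is mm. 1–4.

measures 1–4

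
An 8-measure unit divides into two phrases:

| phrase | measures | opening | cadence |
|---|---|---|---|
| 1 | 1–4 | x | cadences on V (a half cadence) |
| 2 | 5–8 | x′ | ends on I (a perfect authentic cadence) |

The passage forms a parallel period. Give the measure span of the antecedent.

measures 1–4

The antecedent is the phrase ending with the weaker cadence (half cadence, phrase 1) and the consequent the one ending more conclusively (perfect authentic cadence, phrase 2); the antecedent is mm. 1–4.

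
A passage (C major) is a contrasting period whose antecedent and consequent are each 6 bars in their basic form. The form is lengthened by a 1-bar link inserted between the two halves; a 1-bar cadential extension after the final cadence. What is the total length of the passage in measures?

Basic contrasting period: 6 + 6 = 12 bars.
12 (basic form) + 1 (link) + 1 (cadential extension) = 14.

14 measures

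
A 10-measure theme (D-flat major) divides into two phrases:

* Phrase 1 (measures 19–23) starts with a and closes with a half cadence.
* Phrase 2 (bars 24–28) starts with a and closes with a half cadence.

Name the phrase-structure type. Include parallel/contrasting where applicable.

Both phrases have the same opening (a) and the same cadence (half cadence): the second is a restatement, not a consequent, so this is a repeated phrase rather than a period.

repeated phrase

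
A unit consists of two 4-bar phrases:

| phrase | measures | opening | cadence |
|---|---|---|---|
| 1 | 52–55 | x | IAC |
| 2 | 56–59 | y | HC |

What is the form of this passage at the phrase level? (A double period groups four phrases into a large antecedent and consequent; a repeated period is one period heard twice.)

phrase group

The second phrase closes with a half cadence, which is not stronger than the first phrase's imperfect authentic cadence; without a weak→strong cadential pair there is no antecedent–consequent relationship, so this is a phrase group rather than a period.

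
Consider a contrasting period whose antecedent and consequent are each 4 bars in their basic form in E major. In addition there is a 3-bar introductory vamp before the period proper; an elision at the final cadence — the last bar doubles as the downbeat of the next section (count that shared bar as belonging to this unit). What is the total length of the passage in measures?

Basic contrasting period: 4 + 4 = 8 bars.
8 (basic form) + 3 (introduction) = 11.
The elision shares a bar with the next section but does not change this unit's count.

11 measures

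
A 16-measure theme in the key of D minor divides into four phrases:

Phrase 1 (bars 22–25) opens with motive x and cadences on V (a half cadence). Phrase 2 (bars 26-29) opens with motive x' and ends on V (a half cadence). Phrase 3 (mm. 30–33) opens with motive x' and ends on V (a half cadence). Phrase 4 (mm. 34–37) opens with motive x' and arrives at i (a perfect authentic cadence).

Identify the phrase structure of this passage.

parallel double period

Four phrases in two halves: the first half (mm. 22-29) ends with a half cadence, the second (mm. 30–37) with a perfect authentic cadence — a large antecedent–consequent pair, i.e. a double period.
Phrase 3 begins with the same material as phrase 1, making it parallel.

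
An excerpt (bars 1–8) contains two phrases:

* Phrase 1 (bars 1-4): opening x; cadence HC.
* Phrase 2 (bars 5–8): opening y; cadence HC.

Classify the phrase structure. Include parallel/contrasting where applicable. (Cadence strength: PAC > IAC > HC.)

The second phrase closes with a half cadence, which is not stronger than the first phrase's half cadence; without a weak→strong cadential pair there is no antecedent–consequent relationship, so this is a phrase group rather than a period.

phrase group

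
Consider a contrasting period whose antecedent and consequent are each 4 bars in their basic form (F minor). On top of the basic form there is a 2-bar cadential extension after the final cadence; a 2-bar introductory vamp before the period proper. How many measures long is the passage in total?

Basic contrasting period: 4 + 4 = 8 bars.
8 (basic form) + 2 (cadential extension) + 2 (introduction) = 12.

12 measures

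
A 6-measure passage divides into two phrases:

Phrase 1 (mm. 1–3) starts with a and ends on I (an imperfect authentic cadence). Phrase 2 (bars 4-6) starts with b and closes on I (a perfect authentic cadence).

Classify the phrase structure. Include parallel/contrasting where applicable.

contrasting period

Phrase 1 ends with an imperfect authentic cadence (weaker) and phrase 2 with a perfect authentic cadence (stronger): antecedent + consequent = a period.
The two phrases open with different material (a / b), so the period is contrasting.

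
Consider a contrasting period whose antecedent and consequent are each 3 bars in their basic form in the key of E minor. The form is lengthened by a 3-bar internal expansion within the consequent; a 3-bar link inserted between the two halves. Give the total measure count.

Basic contrasting period: 3 + 3 = 6 bars.
6 (basic form) + 3 (internal expansion) + 3 (link) = 12.

12 measures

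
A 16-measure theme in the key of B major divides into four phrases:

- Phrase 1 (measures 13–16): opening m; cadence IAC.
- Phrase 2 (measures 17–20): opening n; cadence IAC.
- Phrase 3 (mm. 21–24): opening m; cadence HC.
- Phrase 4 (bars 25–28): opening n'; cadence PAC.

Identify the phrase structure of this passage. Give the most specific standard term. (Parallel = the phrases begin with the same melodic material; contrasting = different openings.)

Four phrases in two halves: the first half (measures 13-20) ends with an imperfect authentic cadence, the second (measures 21-28) with a perfect authentic cadence — a large antecedent–consequent pair, i.e. a double period.
Phrase 3 begins with the same material as phrase 1, making it parallel.

parallel double period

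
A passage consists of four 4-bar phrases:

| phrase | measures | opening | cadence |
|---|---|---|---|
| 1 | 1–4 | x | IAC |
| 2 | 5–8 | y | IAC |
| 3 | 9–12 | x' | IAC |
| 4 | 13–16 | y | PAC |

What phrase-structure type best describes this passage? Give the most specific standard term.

parallel double period

Four phrases in two halves: the first half (measures 1-8) ends with an imperfect authentic cadence, the second (bars 9-16) with a perfect authentic cadence — a large antecedent–consequent pair, i.e. a double period.
Phrase 3 begins with the same material as phrase 1, making it parallel.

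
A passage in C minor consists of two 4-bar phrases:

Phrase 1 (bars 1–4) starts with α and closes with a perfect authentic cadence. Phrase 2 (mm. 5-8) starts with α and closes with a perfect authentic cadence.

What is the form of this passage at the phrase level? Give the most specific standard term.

Both phrases have the same opening (α) and the same cadence (perfect authentic cadence): the second is a restatement, not a consequent, so this is a repeated phrase rather than a period.

repeated phrase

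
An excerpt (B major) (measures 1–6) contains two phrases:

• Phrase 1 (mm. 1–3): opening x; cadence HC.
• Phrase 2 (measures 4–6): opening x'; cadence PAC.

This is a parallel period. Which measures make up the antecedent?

measures 1–3

The phrase ending with the weaker cadence (half cadence) is the antecedent; the one ending more conclusively (perfect authentic cadence) is the consequent. The antecedent is measures 1–3.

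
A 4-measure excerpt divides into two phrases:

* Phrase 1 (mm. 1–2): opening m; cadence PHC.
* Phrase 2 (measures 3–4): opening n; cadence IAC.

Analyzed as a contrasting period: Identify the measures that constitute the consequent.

measures 3–4

The antecedent is the phrase ending with the weaker cadence (Phrygian half cadence, phrase 1) and the consequent the one ending more conclusively (imperfect authentic cadence, phrase 2); the consequent is bars 3-4.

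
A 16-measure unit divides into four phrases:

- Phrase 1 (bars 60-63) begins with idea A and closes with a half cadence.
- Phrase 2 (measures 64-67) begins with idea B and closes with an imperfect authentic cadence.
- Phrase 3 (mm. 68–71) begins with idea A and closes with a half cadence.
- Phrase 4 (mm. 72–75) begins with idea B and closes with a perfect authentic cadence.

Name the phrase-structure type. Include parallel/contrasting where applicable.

parallel double period

Four phrases in two halves: the first half (measures 60–67) ends with an imperfect authentic cadence, the second (mm. 68-75) with a perfect authentic cadence — a large antecedent–consequent pair, i.e. a double period.
Phrase 3 begins with the same material as phrase 1, making it parallel.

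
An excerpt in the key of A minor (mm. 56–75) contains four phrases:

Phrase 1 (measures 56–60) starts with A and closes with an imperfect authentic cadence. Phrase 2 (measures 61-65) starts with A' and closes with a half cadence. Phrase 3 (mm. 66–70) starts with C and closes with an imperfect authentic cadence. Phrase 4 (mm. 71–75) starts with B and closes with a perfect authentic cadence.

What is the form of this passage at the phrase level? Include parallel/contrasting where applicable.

Four phrases in two halves: the first half (mm. 56–65) ends with a half cadence, the second (mm. 66–75) with a perfect authentic cadence — a large antecedent–consequent pair, i.e. a double period.
Phrase 3 begins with different material from phrase 1, making it contrasting.

contrasting double period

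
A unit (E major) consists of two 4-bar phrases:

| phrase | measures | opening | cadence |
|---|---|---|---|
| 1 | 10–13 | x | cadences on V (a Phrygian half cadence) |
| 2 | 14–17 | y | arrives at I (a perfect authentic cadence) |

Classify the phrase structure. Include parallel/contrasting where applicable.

contrasting period

Phrase 1 ends with a Phrygian half cadence (weaker) and phrase 2 with a perfect authentic cadence (stronger): antecedent + consequent = a period.
The two phrases open with different material (x / y), so the period is contrasting.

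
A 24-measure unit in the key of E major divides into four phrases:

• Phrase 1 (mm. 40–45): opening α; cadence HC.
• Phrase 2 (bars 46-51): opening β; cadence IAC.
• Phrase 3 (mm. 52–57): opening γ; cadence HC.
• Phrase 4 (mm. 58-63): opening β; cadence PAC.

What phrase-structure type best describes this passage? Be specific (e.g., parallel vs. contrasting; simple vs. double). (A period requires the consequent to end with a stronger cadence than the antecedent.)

Four phrases in two halves: the first half (mm. 40–51) ends with an imperfect authentic cadence, the second (mm. 52–63) with a perfect authentic cadence — a large antecedent–consequent pair, i.e. a double period.
Phrase 3 begins with different material from phrase 1, making it contrasting.

contrasting double period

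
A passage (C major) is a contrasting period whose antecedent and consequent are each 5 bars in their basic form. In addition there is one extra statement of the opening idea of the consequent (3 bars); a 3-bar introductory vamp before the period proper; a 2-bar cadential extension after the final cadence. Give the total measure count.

Basic contrasting period: 5 + 5 = 10 bars.
10 (basic form) + 3 (extra statement) + 3 (introduction) + 2 (cadential extension) = 18.

18 measures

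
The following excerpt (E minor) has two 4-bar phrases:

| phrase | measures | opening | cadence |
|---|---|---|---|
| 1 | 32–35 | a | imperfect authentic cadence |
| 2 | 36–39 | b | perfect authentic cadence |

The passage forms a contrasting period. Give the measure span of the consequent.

The phrase ending with the weaker cadence (imperfect authentic cadence) is the antecedent; the one ending more conclusively (perfect authentic cadence) is the consequent. The consequent is measures 36–39.

measures 36–39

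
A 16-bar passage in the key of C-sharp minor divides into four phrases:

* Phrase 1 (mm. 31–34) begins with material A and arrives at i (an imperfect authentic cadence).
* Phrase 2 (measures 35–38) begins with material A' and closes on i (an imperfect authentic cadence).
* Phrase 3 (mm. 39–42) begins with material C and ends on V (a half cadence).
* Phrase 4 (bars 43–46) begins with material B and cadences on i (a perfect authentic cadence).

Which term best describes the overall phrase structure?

Four phrases in two halves: the first half (bars 31–38) ends with an imperfect authentic cadence, the second (measures 39-46) with a perfect authentic cadence — a large antecedent–consequent pair, i.e. a double period.
Phrase 3 begins with different material from phrase 1, making it contrasting.

contrasting double period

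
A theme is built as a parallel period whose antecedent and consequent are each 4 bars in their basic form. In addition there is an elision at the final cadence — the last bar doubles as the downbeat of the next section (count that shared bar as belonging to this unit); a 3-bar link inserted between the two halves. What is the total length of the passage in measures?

Basic parallel period: 4 + 4 = 8 bars.
8 (basic form) + 3 (link) = 11.
The elision shares a bar with the next section but does not change this unit's count.

11 measures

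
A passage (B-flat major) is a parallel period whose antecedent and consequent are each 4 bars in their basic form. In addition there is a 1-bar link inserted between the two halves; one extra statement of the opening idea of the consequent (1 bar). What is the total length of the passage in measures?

Basic parallel period: 4 + 4 = 8 bars.
8 (basic form) + 1 (link) + 1 (extra statement) = 10.

10 measures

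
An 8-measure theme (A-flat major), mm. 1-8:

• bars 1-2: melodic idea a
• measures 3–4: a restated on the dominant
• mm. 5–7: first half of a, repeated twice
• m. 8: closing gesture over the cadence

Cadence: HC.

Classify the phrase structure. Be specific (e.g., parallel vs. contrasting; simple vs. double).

Basic idea (bars 1–2) + its repetition (bars 3–4) form the presentation; fragmentation and cadence (bars 5–8) form the continuation — the 8-bar whole is a sentence.

sentence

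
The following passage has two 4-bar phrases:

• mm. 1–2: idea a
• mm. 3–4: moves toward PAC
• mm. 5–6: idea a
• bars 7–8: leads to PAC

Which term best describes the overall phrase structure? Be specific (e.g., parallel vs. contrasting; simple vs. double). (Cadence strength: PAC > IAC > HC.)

Both phrases have the same opening (a) and the same cadence (perfect authentic cadence): the second is a restatement, not a consequent, so this is a repeated phrase rather than a period.

repeated phrase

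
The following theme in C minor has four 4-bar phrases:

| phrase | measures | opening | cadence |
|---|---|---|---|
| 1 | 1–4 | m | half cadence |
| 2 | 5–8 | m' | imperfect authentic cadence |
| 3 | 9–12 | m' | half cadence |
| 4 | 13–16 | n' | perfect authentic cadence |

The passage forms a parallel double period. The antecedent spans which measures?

measures 1–8

In a double period the four phrases pair into a large antecedent (phrases 1–2, ending imperfect authentic cadence) and a large consequent (phrases 3–4, ending perfect authentic cadence). The antecedent spans measures 1–8.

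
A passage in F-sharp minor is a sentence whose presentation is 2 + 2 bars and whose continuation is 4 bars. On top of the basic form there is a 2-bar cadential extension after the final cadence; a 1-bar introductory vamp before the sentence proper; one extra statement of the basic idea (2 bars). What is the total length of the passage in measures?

Basic sentence: 2 + 2 + 4 = 8 bars.
8 (basic form) + 2 (cadential extension) + 1 (introduction) + 2 (extra statement) = 13.

13 measures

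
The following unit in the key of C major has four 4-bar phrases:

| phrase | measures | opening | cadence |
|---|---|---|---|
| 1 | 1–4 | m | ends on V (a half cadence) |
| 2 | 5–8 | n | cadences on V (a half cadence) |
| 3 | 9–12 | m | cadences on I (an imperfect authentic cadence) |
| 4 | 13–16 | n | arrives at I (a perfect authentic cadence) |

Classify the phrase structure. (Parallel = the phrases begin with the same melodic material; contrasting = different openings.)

Four phrases in two halves: the first half (bars 1–8) ends with a half cadence, the second (mm. 9–16) with a perfect authentic cadence — a large antecedent–consequent pair, i.e. a double period.
Phrase 3 begins with the same material as phrase 1, making it parallel.

parallel double period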